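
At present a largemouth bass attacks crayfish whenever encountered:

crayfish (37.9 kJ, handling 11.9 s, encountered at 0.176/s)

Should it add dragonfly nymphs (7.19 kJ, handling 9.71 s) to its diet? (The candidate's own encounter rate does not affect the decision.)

On crayfish alone, R = ΣλE/(1+Σλh) = 6.67/3.094 = 2.156 kJ/s.
dragonfly nymphs: E/h = 7.19/9.71 = 0.7405 kJ/s.
Since 0.7405 < R, time spent handling dragonfly nymphs is better spent searching.

No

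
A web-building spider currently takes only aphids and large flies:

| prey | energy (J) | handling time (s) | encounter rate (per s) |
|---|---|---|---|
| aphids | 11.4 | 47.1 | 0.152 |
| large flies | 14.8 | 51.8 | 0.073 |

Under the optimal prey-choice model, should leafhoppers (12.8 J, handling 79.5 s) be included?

No

On aphids and large flies alone, R = ΣλE/(1+Σλh) = 2.813/11.94 = 0.2356 J/s.
leafhoppers: E/h = 12.8/79.5 = 0.161 J/s.
0.161 < 0.2356, so adding leafhoppers would lower the average — exclude it.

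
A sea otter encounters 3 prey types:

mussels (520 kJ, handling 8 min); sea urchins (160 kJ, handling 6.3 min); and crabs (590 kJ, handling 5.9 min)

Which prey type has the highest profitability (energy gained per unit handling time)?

crabs

In descending order of E/h:
crabs: 590/5.9 = 100 kJ/min
mussels: 520/8 = 65 kJ/min
sea urchins: 160/6.3 = 25.4 kJ/min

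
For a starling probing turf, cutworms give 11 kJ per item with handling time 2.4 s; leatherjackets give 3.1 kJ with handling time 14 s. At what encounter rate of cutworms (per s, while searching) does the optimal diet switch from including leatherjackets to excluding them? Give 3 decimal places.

Drop leatherjackets once their profitability E₂/h₂ falls below the rate achievable on cutworms alone: E₂/h₂ = λE₁/(1 + λh₁).
Solve for λ: λE₁h₂ = E₂(1 + λh₁) → λ(E₁h₂ − E₂h₁) = E₂ → λ = E₂/(E₁h₂ − E₂h₁).
λ = 3.1/(11×14 − 3.1×2.4) = 3.1/146.6 = 0.02115 per s.

0.021 per s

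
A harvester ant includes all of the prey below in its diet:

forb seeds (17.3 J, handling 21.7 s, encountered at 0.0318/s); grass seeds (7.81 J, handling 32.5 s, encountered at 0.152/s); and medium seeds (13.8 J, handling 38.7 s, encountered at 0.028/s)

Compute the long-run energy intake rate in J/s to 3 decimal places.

Energy encountered per unit search time: 0.0318×17.3 + 0.152×7.81 + 0.028×13.8 = 2.124 J/s.
Handling time per unit search time: 0.0318×21.7 + 0.152×32.5 + 0.028×38.7 = 6.714.
Rate = 2.124/(1 + 6.714) = 0.2753 J/s.

0.275 J/s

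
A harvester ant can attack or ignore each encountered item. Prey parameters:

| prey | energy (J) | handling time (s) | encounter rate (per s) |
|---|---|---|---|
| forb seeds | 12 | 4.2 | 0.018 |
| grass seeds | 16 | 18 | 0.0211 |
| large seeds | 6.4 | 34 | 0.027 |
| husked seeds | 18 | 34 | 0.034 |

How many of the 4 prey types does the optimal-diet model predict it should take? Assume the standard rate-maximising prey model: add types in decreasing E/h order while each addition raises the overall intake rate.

Profitabilities (E/h, J/s): forb seeds 2.86, grass seeds 0.889, husked seeds 0.529, large seeds 0.188. Add prey in this order while the next type's profitability exceeds the intake rate on those already taken.
Rate on top 1: 0.2008. grass seeds: 0.889 > 0.2008 → include.
Rate on top 2: 0.3804. husked seeds: 0.529 > 0.3804 → include.
Rate on top 3: 0.4464. large seeds: 0.188 < 0.4464 → exclude; stop.
Optimal diet: forb seeds, grass seeds, husked seeds — 3 of 4 types.

3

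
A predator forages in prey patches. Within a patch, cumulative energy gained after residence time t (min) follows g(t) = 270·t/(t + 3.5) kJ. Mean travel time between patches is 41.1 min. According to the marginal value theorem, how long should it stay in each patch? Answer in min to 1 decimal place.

12.0 min

Maximise g(t)/(T+t): set derivative to zero → g'(t)(T+t) = g(t).
g'(t) = 270·3.5/(t + 3.5)². Setting 270·3.5/(t+3.5)² = 270t/[(t+3.5)(41.1+t)] gives 3.5(41.1+t) = t(t+3.5), so t² = 3.5×41.1 = 143.8.
t* = √143.8 = 11.99 min.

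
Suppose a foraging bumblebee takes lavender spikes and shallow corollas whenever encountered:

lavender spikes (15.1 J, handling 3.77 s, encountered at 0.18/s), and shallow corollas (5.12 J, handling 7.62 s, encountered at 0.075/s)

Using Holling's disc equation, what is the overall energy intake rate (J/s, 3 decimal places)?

1.379 J/s

R = Σλ_iE_i / (1 + Σλ_ih_i)
Numerator: 0.18×15.1 + 0.075×5.12 = 3.102
Denominator: 1 + 0.18×3.77 + 0.075×7.62 = 2.25
R = 3.102/2.25 = 1.379 J/s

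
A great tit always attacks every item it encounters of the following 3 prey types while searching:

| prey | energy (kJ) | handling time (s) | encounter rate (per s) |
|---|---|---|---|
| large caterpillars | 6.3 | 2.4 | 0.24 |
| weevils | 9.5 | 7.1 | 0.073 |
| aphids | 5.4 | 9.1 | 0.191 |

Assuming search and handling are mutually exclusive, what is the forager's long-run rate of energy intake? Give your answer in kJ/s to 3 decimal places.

R = (0.24×6.3 + 0.073×9.5 + 0.191×5.4) / (1 + 0.24×2.4 + 0.073×7.1 + 0.191×9.1) = 3.237/3.832 = 0.8446 kJ/s.

0.845 kJ/s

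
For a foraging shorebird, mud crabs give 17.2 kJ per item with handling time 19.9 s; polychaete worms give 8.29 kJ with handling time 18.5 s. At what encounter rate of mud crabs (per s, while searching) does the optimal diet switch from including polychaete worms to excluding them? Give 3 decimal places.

0.054 per s

At the threshold, the rate on mud crabs alone equals the profitability of polychaete worms: λ·17.2/(1 + λ·19.9) = 8.29/18.5 = 0.4481.
Rearranging, λ(17.2 − 0.4481×19.9) = 0.4481, so λ = 0.4481/8.283 = 0.0541 per s.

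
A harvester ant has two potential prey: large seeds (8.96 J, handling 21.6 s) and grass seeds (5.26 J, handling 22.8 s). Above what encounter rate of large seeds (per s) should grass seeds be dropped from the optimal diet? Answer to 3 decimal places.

0.058 per s

The zero-one rule: include grass seeds iff E₂/h₂ > λE₁/(1+λh₁). Equality gives the switch point.
λE₁h₂ = E₂ + λE₂h₁ ⇒ λ = E₂/(E₁h₂ − E₂h₁) = 5.26/(204.3 − 113.6) = 0.05801 per s.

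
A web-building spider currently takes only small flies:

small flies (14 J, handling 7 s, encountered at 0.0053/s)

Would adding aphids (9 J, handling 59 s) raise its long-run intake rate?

Current rate: (0.0053×14)/(1 + 0.0053×7) = 0.07155 J/s.
aphids: E/h = 9/59 = 0.1525 J/s.
0.1525 > 0.07155, so adding aphids raises the average — include it.

Yes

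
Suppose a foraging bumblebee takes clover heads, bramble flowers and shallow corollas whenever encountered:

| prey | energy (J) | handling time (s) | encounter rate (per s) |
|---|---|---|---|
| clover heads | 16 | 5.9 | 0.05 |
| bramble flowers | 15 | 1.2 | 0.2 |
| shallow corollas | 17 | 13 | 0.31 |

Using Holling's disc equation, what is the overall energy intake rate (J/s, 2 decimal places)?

Energy encountered per unit search time: 0.05×16 + 0.2×15 + 0.31×17 = 9.07 J/s.
Handling time per unit search time: 0.05×5.9 + 0.2×1.2 + 0.31×13 = 4.565.
Rate = 9.07/(1 + 4.565) = 1.63 J/s.

1.63 J/s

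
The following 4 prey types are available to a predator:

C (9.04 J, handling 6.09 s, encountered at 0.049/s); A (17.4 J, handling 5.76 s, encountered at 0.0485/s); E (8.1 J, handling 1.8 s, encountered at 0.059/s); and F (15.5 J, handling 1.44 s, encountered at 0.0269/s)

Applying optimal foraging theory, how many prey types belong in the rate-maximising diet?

Rank by E/h (J/s): F 10.8, E 4.5, A 3.02, C 1.48. Include each in turn until the next type's E/h falls below the running intake rate.
Rate on top 1: 0.4014. E: 4.5 > 0.4014 → include.
Rate on top 2: 0.7816. A: 3.02 > 0.7816 → include.
Rate on top 3: 1.221. C: 1.48 > 1.221 → include.
Optimal diet: F, E, A, C — 4 of 4 types.

4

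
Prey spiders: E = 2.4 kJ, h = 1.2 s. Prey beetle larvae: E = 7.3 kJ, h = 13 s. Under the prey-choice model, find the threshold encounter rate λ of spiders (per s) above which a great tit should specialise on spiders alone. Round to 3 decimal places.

Drop beetle larvae once their profitability E₂/h₂ falls below the rate achievable on spiders alone: E₂/h₂ = λE₁/(1 + λh₁).
Solve for λ: λE₁h₂ = E₂(1 + λh₁) → λ(E₁h₂ − E₂h₁) = E₂ → λ = E₂/(E₁h₂ − E₂h₁).
λ = 7.3/(2.4×13 − 7.3×1.2) = 7.3/22.44 = 0.3253 per s.

0.325 per s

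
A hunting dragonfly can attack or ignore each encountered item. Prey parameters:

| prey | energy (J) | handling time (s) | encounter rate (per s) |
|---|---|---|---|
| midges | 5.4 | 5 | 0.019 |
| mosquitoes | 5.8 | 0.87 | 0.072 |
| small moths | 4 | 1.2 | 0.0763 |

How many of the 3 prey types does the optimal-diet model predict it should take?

3

Profitabilities (E/h, J/s): mosquitoes 6.67, small moths 3.33, midges 1.08. Add prey in this order while the next type's profitability exceeds the intake rate on those already taken.
Rate on top 1: 0.393. small moths: 3.33 > 0.393 → include.
Rate on top 2: 0.6262. midges: 1.08 > 0.6262 → include.
Optimal diet: mosquitoes, small moths, midges — 3 of 3 types.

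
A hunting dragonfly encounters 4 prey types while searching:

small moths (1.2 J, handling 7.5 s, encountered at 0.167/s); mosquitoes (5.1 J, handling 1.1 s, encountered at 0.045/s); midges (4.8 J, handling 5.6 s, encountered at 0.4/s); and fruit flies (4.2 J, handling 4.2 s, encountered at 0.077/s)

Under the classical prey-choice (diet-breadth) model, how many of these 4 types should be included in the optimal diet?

3

E/h in descending order: mosquitoes 4.64, fruit flies 1, midges 0.857, small moths 0.16 J/s. The optimal diet is the largest prefix of this list for which every included type satisfies E_i/h_i > R on the types above it.
Rate on top 1: 0.2187. fruit flies: 1 > 0.2187 → include.
Rate on top 2: 0.4027. midges: 0.857 > 0.4027 → include.
Rate on top 3: 0.6845. small moths: 0.16 < 0.6845 → exclude; stop.
Optimal diet: mosquitoes, fruit flies, midges — 3 of 4 types.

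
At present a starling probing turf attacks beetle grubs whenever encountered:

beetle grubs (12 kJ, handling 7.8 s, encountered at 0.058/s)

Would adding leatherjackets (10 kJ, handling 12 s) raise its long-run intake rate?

Yes

On beetle grubs alone, R = ΣλE/(1+Σλh) = 0.696/1.452 = 0.4792 kJ/s.
leatherjackets: E/h = 10/12 = 0.8333 kJ/s.
Since 0.8333 > R, including leatherjackets increases the long-run rate.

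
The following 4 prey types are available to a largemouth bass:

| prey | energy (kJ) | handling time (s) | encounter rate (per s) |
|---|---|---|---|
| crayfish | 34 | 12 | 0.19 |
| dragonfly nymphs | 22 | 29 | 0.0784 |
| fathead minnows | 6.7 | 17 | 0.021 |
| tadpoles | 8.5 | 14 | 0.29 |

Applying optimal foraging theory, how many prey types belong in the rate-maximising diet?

E/h in descending order: crayfish 2.83, dragonfly nymphs 0.759, tadpoles 0.607, fathead minnows 0.394 kJ/s. The optimal diet is the largest prefix of this list for which every included type satisfies E_i/h_i > R on the types above it.
Rate on top 1: 1.97. dragonfly nymphs: 0.759 < 1.97 → exclude; stop.
Optimal diet: crayfish — 1 of 4 types.

1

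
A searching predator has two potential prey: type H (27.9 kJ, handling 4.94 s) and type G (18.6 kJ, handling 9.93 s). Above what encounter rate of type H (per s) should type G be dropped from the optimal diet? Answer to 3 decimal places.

0.100 per s

At the threshold, the rate on type H alone equals the profitability of type G: λ·27.9/(1 + λ·4.94) = 18.6/9.93 = 1.873.
Rearranging, λ(27.9 − 1.873×4.94) = 1.873, so λ = 1.873/18.65 = 0.1005 per s.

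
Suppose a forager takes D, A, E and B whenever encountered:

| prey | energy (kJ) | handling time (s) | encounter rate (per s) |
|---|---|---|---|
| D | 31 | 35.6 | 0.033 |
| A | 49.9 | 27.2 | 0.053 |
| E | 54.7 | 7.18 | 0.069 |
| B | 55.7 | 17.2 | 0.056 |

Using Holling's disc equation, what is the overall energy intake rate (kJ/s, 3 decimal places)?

2.081 kJ/s

R = Σλ_iE_i / (1 + Σλ_ih_i)
Numerator: 0.033×31 + 0.053×49.9 + 0.069×54.7 + 0.056×55.7 = 10.56
Denominator: 1 + 0.033×35.6 + 0.053×27.2 + 0.069×7.18 + 0.056×17.2 = 5.075
R = 10.56/5.075 = 2.081 kJ/s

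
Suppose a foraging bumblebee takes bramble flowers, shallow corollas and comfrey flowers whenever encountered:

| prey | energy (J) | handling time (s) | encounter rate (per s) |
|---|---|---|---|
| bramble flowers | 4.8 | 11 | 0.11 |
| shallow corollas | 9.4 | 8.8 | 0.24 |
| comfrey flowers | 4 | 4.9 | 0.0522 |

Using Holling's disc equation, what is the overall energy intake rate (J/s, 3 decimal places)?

0.654 J/s

R = Σλ_iE_i / (1 + Σλ_ih_i)
Numerator: 0.11×4.8 + 0.24×9.4 + 0.0522×4 = 2.993
Denominator: 1 + 0.11×11 + 0.24×8.8 + 0.0522×4.9 = 4.578
R = 2.993/4.578 = 0.6538 J/s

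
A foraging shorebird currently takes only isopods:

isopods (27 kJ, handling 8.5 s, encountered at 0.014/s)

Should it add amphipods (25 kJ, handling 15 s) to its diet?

Yes

Current rate: (0.014×27)/(1 + 0.014×8.5) = 0.3378 kJ/s.
amphipods: E/h = 25/15 = 1.667 kJ/s.
Since 1.667 > R, including amphipods increases the long-run rate.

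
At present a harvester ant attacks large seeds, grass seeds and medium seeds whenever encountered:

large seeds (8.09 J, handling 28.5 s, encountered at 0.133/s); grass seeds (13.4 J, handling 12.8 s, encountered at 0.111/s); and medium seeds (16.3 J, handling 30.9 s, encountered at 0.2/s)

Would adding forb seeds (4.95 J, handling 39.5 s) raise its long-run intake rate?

No

On large seeds, grass seeds and medium seeds alone, R = ΣλE/(1+Σλh) = 5.823/12.39 = 0.47 J/s.
forb seeds: E/h = 4.95/39.5 = 0.1253 J/s.
Since 0.1253 < R, time spent handling forb seeds is better spent searching.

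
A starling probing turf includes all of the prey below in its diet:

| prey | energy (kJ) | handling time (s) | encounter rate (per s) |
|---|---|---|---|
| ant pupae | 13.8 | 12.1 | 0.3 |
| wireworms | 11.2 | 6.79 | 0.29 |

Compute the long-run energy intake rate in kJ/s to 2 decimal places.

1.12 kJ/s

R = Σλ_iE_i / (1 + Σλ_ih_i)
Numerator: 0.3×13.8 + 0.29×11.2 = 7.388
Denominator: 1 + 0.3×12.1 + 0.29×6.79 = 6.599
R = 7.388/6.599 = 1.12 kJ/s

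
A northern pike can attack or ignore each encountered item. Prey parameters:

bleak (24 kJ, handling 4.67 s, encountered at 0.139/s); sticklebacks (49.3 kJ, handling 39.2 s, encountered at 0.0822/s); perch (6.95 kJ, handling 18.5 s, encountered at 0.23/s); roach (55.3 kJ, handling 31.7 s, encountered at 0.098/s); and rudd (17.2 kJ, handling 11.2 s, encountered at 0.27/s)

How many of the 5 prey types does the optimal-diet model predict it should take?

1

E/h in descending order: bleak 5.14, roach 1.74, rudd 1.54, sticklebacks 1.26, perch 0.376 kJ/s. The optimal diet is the largest prefix of this list for which every included type satisfies E_i/h_i > R on the types above it.
Rate on top 1: 2.023. roach: 1.74 < 2.023 → exclude; stop.
Optimal diet: bleak — 1 of 5 types.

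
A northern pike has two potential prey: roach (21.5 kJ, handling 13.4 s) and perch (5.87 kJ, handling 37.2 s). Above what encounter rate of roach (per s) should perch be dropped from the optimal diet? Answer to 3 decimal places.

The zero-one rule: include perch iff E₂/h₂ > λE₁/(1+λh₁). Equality gives the switch point.
λE₁h₂ = E₂ + λE₂h₁ ⇒ λ = E₂/(E₁h₂ − E₂h₁) = 5.87/(799.8 − 78.66) = 0.00814 per s.

0.008 per s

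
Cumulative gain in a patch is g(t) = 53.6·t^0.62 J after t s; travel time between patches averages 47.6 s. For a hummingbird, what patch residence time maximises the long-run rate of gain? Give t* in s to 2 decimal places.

77.66 s

Maximise g(t)/(T+t): set derivative to zero → g'(t)(T+t) = g(t).
g'(t) = 0.62·53.6·t^-0.38. Setting 0.62·53.6·t^-0.38 = 53.6·t^0.62/(47.6+t) gives 0.62(47.6+t) = t, so 0.38·t = 0.62×47.6.
t* = 0.62×47.6/0.38 = 77.66 s.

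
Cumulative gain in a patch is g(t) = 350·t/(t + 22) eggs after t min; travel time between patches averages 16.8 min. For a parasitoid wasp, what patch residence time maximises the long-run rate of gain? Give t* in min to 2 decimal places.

Optimal t* satisfies g'(t*) = g(t*)/(T + t*).
g'(t) = 350·22/(t + 22)². Setting 350·22/(t+22)² = 350t/[(t+22)(16.8+t)] gives 22(16.8+t) = t(t+22), so t² = 22×16.8 = 369.6.
t* = √369.6 = 19.22 min.

19.22 min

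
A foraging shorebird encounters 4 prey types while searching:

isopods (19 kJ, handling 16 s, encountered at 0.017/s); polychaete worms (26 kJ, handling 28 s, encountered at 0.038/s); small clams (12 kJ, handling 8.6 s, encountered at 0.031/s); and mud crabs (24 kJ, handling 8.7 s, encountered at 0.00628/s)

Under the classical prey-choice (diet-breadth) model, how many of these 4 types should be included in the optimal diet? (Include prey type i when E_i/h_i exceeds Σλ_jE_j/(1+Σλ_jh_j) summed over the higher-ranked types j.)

4

E/h in descending order: mud crabs 2.76, small clams 1.4, isopods 1.19, polychaete worms 0.929 kJ/s. The optimal diet is the largest prefix of this list for which every included type satisfies E_i/h_i > R on the types above it.
Rate on top 1: 0.1429. small clams: 1.4 > 0.1429 → include.
Rate on top 2: 0.3956. isopods: 1.19 > 0.3956 → include.
Rate on top 3: 0.5308. polychaete worms: 0.929 > 0.5308 → include.
Optimal diet: mud crabs, small clams, isopods, polychaete worms — 4 of 4 types.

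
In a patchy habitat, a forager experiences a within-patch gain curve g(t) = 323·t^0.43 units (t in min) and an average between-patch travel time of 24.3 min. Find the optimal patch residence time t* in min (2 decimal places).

18.33 min

Optimal t* satisfies g'(t*) = g(t*)/(T + t*).
g'(t) = 0.43·323·t^-0.57. Setting 0.43·323·t^-0.57 = 323·t^0.43/(24.3+t) gives 0.43(24.3+t) = t, so 0.57·t = 0.43×24.3.
t* = 0.43×24.3/0.57 = 18.33 min.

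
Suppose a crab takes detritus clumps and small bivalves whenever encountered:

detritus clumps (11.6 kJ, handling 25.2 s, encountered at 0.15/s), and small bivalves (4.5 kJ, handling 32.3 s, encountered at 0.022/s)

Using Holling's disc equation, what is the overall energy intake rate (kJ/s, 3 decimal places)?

0.335 kJ/s

R = Σλ_iE_i / (1 + Σλ_ih_i)
Numerator: 0.15×11.6 + 0.022×4.5 = 1.839
Denominator: 1 + 0.15×25.2 + 0.022×32.3 = 5.491
R = 1.839/5.491 = 0.3349 kJ/s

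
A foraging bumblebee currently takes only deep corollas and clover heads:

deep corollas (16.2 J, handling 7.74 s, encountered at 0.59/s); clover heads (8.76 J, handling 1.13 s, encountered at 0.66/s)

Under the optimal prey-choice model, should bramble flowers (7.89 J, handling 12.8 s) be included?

Intake rate on the current diet: R = (0.59×16.2 + 0.66×8.76) / (1 + 0.59×7.74 + 0.66×1.13) = 15.34/6.312 = 2.43 J/s.
Profitability of bramble flowers: 7.89/12.8 = 0.6164 J/s.
0.6164 < 2.43, so adding bramble flowers would lower the average — exclude it.

No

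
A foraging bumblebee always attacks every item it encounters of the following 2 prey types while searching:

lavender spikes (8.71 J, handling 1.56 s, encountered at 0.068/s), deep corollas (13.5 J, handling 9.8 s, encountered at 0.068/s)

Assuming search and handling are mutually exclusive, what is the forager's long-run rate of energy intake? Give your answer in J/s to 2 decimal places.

0.85 J/s

R = Σλ_iE_i / (1 + Σλ_ih_i)
Numerator: 0.068×8.71 + 0.068×13.5 = 1.51
Denominator: 1 + 0.068×1.56 + 0.068×9.8 = 1.772
R = 1.51/1.772 = 0.8521 J/s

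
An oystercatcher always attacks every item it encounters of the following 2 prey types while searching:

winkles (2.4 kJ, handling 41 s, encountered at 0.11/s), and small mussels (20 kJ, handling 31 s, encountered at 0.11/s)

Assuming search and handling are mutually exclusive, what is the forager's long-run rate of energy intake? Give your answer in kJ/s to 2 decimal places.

R = (0.11×2.4 + 0.11×20) / (1 + 0.11×41 + 0.11×31) = 2.464/8.92 = 0.2762 kJ/s.

0.28 kJ/s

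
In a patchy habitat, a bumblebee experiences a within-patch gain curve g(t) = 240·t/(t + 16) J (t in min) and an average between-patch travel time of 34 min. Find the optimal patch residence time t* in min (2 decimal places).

23.32 min

By the marginal value theorem, leave when the instantaneous gain rate g'(t) equals the habitat-wide average g(t)/(T + t).
g'(t) = 240·16/(t + 16)². Setting 240·16/(t+16)² = 240t/[(t+16)(34+t)] gives 16(34+t) = t(t+16), so t² = 16×34 = 544.
t* = √544 = 23.32 min.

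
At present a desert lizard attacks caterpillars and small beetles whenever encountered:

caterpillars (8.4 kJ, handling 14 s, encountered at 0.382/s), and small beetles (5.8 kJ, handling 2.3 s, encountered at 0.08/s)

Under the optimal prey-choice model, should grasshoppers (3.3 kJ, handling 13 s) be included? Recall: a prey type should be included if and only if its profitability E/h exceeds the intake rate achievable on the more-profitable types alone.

Intake rate on the current diet: R = (0.382×8.4 + 0.08×5.8) / (1 + 0.382×14 + 0.08×2.3) = 3.673/6.532 = 0.5623 kJ/s.
grasshoppers: E/h = 3.3/13 = 0.2538 kJ/s.
Since 0.2538 < R, time spent handling grasshoppers is better spent searching.

No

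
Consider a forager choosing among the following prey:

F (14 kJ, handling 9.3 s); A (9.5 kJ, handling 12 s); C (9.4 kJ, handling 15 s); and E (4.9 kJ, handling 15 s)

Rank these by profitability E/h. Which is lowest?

In descending order of E/h:
F: 14/9.3 = 1.51 kJ/s
A: 9.5/12 = 0.792 kJ/s
C: 9.4/15 = 0.627 kJ/s
E: 4.9/15 = 0.327 kJ/s

E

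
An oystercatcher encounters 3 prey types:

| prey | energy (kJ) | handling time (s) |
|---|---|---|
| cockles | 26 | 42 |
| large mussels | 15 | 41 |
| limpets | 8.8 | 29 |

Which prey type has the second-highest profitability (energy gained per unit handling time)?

large mussels

In descending order of E/h:
cockles: 26/42 = 0.619 kJ/s
large mussels: 15/41 = 0.366 kJ/s
limpets: 8.8/29 = 0.303 kJ/s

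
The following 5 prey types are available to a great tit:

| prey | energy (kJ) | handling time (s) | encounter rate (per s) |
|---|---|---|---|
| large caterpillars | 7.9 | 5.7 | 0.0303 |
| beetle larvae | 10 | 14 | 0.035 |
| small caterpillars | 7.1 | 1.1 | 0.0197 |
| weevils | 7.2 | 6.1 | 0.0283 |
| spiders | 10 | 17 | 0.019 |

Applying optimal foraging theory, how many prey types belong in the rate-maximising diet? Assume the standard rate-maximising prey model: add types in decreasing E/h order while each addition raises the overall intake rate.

5

E/h in descending order: small caterpillars 6.45, large caterpillars 1.39, weevils 1.18, beetle larvae 0.714, spiders 0.588 kJ/s. The optimal diet is the largest prefix of this list for which every included type satisfies E_i/h_i > R on the types above it.
Rate on top 1: 0.1369. large caterpillars: 1.39 > 0.1369 → include.
Rate on top 2: 0.3175. weevils: 1.18 > 0.3175 → include.
Rate on top 3: 0.4265. beetle larvae: 0.714 > 0.4265 → include.
Rate on top 4: 0.5024. spiders: 0.588 > 0.5024 → include.
Optimal diet: small caterpillars, large caterpillars, weevils, beetle larvae, spiders — 5 of 5 types.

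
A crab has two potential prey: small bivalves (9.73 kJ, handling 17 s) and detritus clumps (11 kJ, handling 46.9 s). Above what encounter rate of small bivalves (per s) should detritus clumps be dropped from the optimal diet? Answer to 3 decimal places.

0.041 per s

The zero-one rule: include detritus clumps iff E₂/h₂ > λE₁/(1+λh₁). Equality gives the switch point.
λE₁h₂ = E₂ + λE₂h₁ ⇒ λ = E₂/(E₁h₂ − E₂h₁) = 11/(456.3 − 187) = 0.04084 per s.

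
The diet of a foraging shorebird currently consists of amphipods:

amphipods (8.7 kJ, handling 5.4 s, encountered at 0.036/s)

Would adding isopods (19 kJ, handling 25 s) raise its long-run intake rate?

On amphipods alone, R = ΣλE/(1+Σλh) = 0.3132/1.194 = 0.2622 kJ/s.
isopods: E/h = 19/25 = 0.76 kJ/s.
0.76 > 0.2622, so adding isopods raises the average — include it.

Yes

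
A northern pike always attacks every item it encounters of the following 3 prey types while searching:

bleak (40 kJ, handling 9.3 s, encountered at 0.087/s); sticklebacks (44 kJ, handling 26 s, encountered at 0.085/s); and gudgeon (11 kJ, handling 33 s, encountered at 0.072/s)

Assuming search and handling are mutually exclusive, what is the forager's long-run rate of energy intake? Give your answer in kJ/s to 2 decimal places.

R = Σλ_iE_i / (1 + Σλ_ih_i)
Numerator: 0.087×40 + 0.085×44 + 0.072×11 = 8.012
Denominator: 1 + 0.087×9.3 + 0.085×26 + 0.072×33 = 6.395
R = 8.012/6.395 = 1.253 kJ/s

1.25 kJ/s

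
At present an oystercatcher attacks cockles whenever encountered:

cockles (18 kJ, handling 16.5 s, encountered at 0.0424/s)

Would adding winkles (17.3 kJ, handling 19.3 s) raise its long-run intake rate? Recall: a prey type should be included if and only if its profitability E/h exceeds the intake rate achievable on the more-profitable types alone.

Yes

Current rate: (0.0424×18)/(1 + 0.0424×16.5) = 0.449 kJ/s.
winkles: E/h = 17.3/19.3 = 0.8964 kJ/s.
Since 0.8964 > R, including winkles increases the long-run rate.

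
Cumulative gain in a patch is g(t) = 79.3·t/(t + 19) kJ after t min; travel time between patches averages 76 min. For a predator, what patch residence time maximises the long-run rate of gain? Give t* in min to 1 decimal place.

Optimal t* satisfies g'(t*) = g(t*)/(T + t*).
g'(t) = 79.3·19/(t + 19)². Setting 79.3·19/(t+19)² = 79.3t/[(t+19)(76+t)] gives 19(76+t) = t(t+19), so t² = 19×76 = 1444.
t* = √1444 = 38 min.

38.0 min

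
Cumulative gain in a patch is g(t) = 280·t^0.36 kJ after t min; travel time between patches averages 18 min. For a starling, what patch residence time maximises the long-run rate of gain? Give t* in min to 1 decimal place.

10.1 min

By the marginal value theorem, leave when the instantaneous gain rate g'(t) equals the habitat-wide average g(t)/(T + t).
g'(t) = 0.36·280·t^-0.64. Setting 0.36·280·t^-0.64 = 280·t^0.36/(18+t) gives 0.36(18+t) = t, so 0.64·t = 0.36×18.
t* = 0.36×18/0.64 = 10.12 min.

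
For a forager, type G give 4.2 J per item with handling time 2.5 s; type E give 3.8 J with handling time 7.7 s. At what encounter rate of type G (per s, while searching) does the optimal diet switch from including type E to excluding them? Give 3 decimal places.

0.166 per s

At the threshold, the rate on type G alone equals the profitability of type E: λ·4.2/(1 + λ·2.5) = 3.8/7.7 = 0.4935.
Rearranging, λ(4.2 − 0.4935×2.5) = 0.4935, so λ = 0.4935/2.966 = 0.1664 per s.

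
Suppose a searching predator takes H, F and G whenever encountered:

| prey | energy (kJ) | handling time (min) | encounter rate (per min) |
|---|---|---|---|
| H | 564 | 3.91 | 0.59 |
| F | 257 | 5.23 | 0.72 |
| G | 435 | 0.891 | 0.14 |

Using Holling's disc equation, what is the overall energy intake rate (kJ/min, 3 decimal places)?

80.406 kJ/min

Energy encountered per unit search time: 0.59×564 + 0.72×257 + 0.14×435 = 578.7 kJ/min.
Handling time per unit search time: 0.59×3.91 + 0.72×5.23 + 0.14×0.891 = 6.197.
Rate = 578.7/(1 + 6.197) = 80.41 kJ/min.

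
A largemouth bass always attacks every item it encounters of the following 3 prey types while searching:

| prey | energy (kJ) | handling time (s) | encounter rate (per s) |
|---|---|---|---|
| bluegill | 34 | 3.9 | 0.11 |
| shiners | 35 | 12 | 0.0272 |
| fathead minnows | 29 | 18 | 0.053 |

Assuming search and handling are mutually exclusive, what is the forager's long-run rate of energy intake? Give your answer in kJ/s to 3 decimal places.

2.299 kJ/s

Energy encountered per unit search time: 0.11×34 + 0.0272×35 + 0.053×29 = 6.229 kJ/s.
Handling time per unit search time: 0.11×3.9 + 0.0272×12 + 0.053×18 = 1.709.
Rate = 6.229/(1 + 1.709) = 2.299 kJ/s.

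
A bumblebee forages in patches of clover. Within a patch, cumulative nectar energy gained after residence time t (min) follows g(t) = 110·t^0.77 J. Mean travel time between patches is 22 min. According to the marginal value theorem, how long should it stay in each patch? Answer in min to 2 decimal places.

Optimal t* satisfies g'(t*) = g(t*)/(T + t*).
g'(t) = 0.77·110·t^-0.23. Setting 0.77·110·t^-0.23 = 110·t^0.77/(22+t) gives 0.77(22+t) = t, so 0.23·t = 0.77×22.
t* = 0.77×22/0.23 = 73.65 min.

73.65 min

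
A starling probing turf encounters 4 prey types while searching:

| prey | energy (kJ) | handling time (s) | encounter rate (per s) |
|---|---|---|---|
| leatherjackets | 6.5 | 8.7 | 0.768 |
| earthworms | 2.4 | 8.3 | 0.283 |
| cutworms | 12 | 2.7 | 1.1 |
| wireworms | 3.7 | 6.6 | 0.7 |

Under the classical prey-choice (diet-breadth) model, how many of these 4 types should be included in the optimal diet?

Profitabilities (E/h, kJ/s): cutworms 4.44, leatherjackets 0.747, wireworms 0.561, earthworms 0.289. Add prey in this order while the next type's profitability exceeds the intake rate on those already taken.
Rate on top 1: 3.325. leatherjackets: 0.747 < 3.325 → exclude; stop.
Optimal diet: cutworms — 1 of 4 types.

1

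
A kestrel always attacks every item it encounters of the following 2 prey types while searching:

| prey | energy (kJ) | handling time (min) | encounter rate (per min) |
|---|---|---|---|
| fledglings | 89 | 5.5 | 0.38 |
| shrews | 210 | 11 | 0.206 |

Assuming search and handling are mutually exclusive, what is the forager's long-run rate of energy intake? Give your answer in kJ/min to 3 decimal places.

Energy encountered per unit search time: 0.38×89 + 0.206×210 = 77.08 kJ/min.
Handling time per unit search time: 0.38×5.5 + 0.206×11 = 4.356.
Rate = 77.08/(1 + 4.356) = 14.39 kJ/min.

14.391 kJ/min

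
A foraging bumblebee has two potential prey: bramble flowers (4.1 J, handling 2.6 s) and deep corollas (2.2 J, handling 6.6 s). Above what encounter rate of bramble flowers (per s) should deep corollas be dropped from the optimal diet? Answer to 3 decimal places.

Drop deep corollas once their profitability E₂/h₂ falls below the rate achievable on bramble flowers alone: E₂/h₂ = λE₁/(1 + λh₁).
Solve for λ: λE₁h₂ = E₂(1 + λh₁) → λ(E₁h₂ − E₂h₁) = E₂ → λ = E₂/(E₁h₂ − E₂h₁).
λ = 2.2/(4.1×6.6 − 2.2×2.6) = 2.2/21.34 = 0.1031 per s.

0.103 per s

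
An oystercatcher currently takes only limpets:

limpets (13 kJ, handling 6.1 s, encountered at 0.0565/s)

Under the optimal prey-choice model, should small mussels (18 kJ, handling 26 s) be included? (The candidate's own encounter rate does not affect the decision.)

Yes

On limpets alone, R = ΣλE/(1+Σλh) = 0.7345/1.345 = 0.5462 kJ/s.
Profitability of small mussels: 18/26 = 0.6923 kJ/s.
0.6923 > 0.5462, so adding small mussels raises the average — include it.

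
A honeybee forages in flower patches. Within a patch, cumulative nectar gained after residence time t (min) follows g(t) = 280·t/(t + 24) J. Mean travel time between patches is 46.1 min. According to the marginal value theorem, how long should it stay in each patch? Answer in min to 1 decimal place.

By the marginal value theorem, leave when the instantaneous gain rate g'(t) equals the habitat-wide average g(t)/(T + t).
g'(t) = 280·24/(t + 24)². Setting 280·24/(t+24)² = 280t/[(t+24)(46.1+t)] gives 24(46.1+t) = t(t+24), so t² = 24×46.1 = 1106.
t* = √1106 = 33.26 min.

33.3 min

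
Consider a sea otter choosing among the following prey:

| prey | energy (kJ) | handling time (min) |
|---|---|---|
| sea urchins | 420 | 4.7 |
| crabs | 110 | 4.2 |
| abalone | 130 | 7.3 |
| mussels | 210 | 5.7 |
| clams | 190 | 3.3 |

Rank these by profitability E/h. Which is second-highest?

In descending order of E/h:
sea urchins: 420/4.7 = 89.4 kJ/min
clams: 190/3.3 = 57.6 kJ/min
mussels: 210/5.7 = 36.8 kJ/min
crabs: 110/4.2 = 26.2 kJ/min
abalone: 130/7.3 = 17.8 kJ/min

clams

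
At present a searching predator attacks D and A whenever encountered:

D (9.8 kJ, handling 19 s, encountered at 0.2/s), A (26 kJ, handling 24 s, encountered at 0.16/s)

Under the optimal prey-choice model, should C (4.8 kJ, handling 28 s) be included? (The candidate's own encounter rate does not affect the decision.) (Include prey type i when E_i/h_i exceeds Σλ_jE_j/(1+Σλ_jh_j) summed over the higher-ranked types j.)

On D and A alone, R = ΣλE/(1+Σλh) = 6.12/8.64 = 0.7083 kJ/s.
Profitability of C: 4.8/28 = 0.1714 kJ/s.
0.1714 < 0.7083, so adding C would lower the average — exclude it.

No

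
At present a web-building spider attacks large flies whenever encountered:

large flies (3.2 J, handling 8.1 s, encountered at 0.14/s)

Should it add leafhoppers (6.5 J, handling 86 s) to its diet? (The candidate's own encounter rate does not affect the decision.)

On large flies alone, R = ΣλE/(1+Σλh) = 0.448/2.134 = 0.2099 J/s.
Profitability of leafhoppers: 6.5/86 = 0.07558 J/s.
0.07558 < 0.2099, so adding leafhoppers would lower the average — exclude it.

No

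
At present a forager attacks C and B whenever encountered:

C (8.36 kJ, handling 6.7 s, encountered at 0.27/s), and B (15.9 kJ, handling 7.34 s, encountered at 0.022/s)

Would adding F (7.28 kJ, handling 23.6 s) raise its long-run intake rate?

Intake rate on the current diet: R = (0.27×8.36 + 0.022×15.9) / (1 + 0.27×6.7 + 0.022×7.34) = 2.607/2.97 = 0.8776 kJ/s.
F: E/h = 7.28/23.6 = 0.3085 kJ/s.
0.3085 < 0.8776, so adding F would lower the average — exclude it.

No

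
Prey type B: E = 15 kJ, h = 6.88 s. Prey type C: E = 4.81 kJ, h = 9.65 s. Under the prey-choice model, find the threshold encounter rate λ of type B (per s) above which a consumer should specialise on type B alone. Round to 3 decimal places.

0.043 per s

Drop type C once their profitability E₂/h₂ falls below the rate achievable on type B alone: E₂/h₂ = λE₁/(1 + λh₁).
Solve for λ: λE₁h₂ = E₂(1 + λh₁) → λ(E₁h₂ − E₂h₁) = E₂ → λ = E₂/(E₁h₂ − E₂h₁).
λ = 4.81/(15×9.65 − 4.81×6.88) = 4.81/111.7 = 0.04308 per s.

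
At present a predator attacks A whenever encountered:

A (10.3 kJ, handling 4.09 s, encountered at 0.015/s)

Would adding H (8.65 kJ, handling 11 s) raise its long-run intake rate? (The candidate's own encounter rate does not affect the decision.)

Intake rate on the current diet: R = (0.015×10.3) / (1 + 0.015×4.09) = 0.1545/1.061 = 0.1456 kJ/s.
H: E/h = 8.65/11 = 0.7864 kJ/s.
0.7864 > 0.1456, so adding H raises the average — include it.

Yes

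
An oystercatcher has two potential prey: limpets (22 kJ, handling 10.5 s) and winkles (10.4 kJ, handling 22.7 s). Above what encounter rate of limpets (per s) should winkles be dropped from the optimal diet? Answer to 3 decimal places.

0.027 per s

At the threshold, the rate on limpets alone equals the profitability of winkles: λ·22/(1 + λ·10.5) = 10.4/22.7 = 0.4581.
Rearranging, λ(22 − 0.4581×10.5) = 0.4581, so λ = 0.4581/17.19 = 0.02665 per s.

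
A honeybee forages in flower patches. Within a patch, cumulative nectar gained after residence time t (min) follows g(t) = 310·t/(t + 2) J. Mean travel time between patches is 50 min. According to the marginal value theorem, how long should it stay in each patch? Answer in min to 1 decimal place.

10.0 min

Optimal t* satisfies g'(t*) = g(t*)/(T + t*).
g'(t) = 310·2/(t + 2)². Setting 310·2/(t+2)² = 310t/[(t+2)(50+t)] gives 2(50+t) = t(t+2), so t² = 2×50 = 100.
t* = √100 = 10 min.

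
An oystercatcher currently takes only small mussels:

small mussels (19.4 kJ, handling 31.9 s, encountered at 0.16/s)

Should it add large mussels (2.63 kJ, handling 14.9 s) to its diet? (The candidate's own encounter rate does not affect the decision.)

No

On small mussels alone, R = ΣλE/(1+Σλh) = 3.104/6.104 = 0.5085 kJ/s.
large mussels: E/h = 2.63/14.9 = 0.1765 kJ/s.
Since 0.1765 < R, time spent handling large mussels is better spent searching.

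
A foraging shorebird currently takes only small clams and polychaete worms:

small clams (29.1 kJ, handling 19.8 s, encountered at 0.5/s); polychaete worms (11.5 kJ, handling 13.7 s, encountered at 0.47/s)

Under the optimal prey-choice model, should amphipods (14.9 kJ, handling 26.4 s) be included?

Current rate: (0.5×29.1 + 0.47×11.5)/(1 + 0.5×19.8 + 0.47×13.7) = 1.151 kJ/s.
amphipods: E/h = 14.9/26.4 = 0.5644 kJ/s.
0.5644 < 1.151, so adding amphipods would lower the average — exclude it.

No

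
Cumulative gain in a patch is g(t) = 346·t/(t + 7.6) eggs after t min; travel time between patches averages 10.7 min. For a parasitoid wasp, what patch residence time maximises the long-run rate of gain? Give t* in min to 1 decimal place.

9.0 min

By the marginal value theorem, leave when the instantaneous gain rate g'(t) equals the habitat-wide average g(t)/(T + t).
g'(t) = 346·7.6/(t + 7.6)². Setting 346·7.6/(t+7.6)² = 346t/[(t+7.6)(10.7+t)] gives 7.6(10.7+t) = t(t+7.6), so t² = 7.6×10.7 = 81.32.
t* = √81.32 = 9.018 min.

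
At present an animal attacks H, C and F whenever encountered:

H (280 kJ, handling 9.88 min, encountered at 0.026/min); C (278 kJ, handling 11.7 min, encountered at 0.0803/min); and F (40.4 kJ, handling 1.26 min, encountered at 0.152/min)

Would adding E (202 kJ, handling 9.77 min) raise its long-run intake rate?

Yes

Intake rate on the current diet: R = (0.026×280 + 0.0803×278 + 0.152×40.4) / (1 + 0.026×9.88 + 0.0803×11.7 + 0.152×1.26) = 35.74/2.388 = 14.97 kJ/min.
Profitability of E: 202/9.77 = 20.68 kJ/min.
20.68 > 14.97, so adding E raises the average — include it.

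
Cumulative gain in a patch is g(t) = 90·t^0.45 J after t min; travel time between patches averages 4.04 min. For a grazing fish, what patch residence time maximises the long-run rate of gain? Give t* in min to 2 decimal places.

Optimal t* satisfies g'(t*) = g(t*)/(T + t*).
g'(t) = 0.45·90·t^-0.55. Setting 0.45·90·t^-0.55 = 90·t^0.45/(4.04+t) gives 0.45(4.04+t) = t, so 0.55·t = 0.45×4.04.
t* = 0.45×4.04/0.55 = 3.305 min.

3.31 min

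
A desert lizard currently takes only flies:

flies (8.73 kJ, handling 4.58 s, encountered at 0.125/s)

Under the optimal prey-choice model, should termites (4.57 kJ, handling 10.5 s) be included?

No

Intake rate on the current diet: R = (0.125×8.73) / (1 + 0.125×4.58) = 1.091/1.573 = 0.694 kJ/s.
termites: E/h = 4.57/10.5 = 0.4352 kJ/s.
Since 0.4352 < R, time spent handling termites is better spent searching.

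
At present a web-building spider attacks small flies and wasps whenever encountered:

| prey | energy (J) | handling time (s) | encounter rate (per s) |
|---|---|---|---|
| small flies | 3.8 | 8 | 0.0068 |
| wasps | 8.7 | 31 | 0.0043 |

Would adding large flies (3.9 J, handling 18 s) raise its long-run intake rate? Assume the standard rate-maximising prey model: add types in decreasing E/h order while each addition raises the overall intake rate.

Current rate: (0.0068×3.8 + 0.0043×8.7)/(1 + 0.0068×8 + 0.0043×31) = 0.05325 J/s.
large flies: E/h = 3.9/18 = 0.2167 J/s.
0.2167 > 0.05325, so adding large flies raises the average — include it.

Yes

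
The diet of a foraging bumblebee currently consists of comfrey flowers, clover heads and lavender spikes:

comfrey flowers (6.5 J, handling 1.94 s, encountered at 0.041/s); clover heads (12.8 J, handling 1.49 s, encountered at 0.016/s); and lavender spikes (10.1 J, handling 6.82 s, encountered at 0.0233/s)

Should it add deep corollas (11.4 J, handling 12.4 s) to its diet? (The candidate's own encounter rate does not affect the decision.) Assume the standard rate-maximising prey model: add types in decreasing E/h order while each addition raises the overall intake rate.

Yes

Current rate: (0.041×6.5 + 0.016×12.8 + 0.0233×10.1)/(1 + 0.041×1.94 + 0.016×1.49 + 0.0233×6.82) = 0.5598 J/s.
deep corollas: E/h = 11.4/12.4 = 0.9194 J/s.
Since 0.9194 > R, including deep corollas increases the long-run rate.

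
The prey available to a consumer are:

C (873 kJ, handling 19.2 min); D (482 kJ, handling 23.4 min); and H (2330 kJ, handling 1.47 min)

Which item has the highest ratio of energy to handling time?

H

Profitability E/h (kJ/min): C = 873/19.2 = 45.5, D = 482/23.4 = 20.6, H = 2330/1.47 = 1.59e+03.
Ranked: H > C > D.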